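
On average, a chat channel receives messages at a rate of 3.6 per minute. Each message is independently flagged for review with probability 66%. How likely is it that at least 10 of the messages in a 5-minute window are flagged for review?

0.7470

Thinning: the messages that are flagged for review themselves form a Poisson process with rate 0.66 × 3.6 = 2.376 per minute.
Over the interval, μ = 2.376 × 5 = 11.88 (a 5-minute window = 5 minutes).
P(N ≥ 10) = 1 − P(N ≤ 9) ≈ 0.7470.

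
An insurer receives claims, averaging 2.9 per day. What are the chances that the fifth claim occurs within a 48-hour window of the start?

0.6873

Over the interval, μ = 2.9 × 2 = 5.8 (a 48-hour window = 2 days).
The fifth arrival falls in the interval iff at least 5 events occur there: P(S_5 ≤ t) = P(N ≥ 5) = 1 − P(N ≤ 4) ≈ 0.6873.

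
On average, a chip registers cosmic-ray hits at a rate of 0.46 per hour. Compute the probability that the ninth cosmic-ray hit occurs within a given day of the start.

0.7715

Over the interval, μ = 0.46 × 24 = 11.04 (a day = 24 hours).
The ninth arrival falls in the interval iff at least 9 events occur there: P(S_9 ≤ t) = P(N ≥ 9) = 1 − P(N ≤ 8) ≈ 0.7715.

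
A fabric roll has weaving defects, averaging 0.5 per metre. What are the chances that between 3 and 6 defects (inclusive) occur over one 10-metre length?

Over the interval, μ = 0.5 × 10 = 5 (a 10-metre length = 10 metres).
P(3 ≤ N ≤ 6) = Σ_{j=3}^{6} e^(−5) · 5^j/j! ≈ 0.6375.

0.6375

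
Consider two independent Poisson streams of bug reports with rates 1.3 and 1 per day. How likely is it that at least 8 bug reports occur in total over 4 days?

0.6990

Independent Poisson processes superpose: combined rate λ = 1.3 + 1 = 2.3 per day.
Over the interval, μ = 2.3 × 4 = 9.2 (4 days).
P(N ≥ 8) = 1 − P(N ≤ 7) ≈ 0.6990.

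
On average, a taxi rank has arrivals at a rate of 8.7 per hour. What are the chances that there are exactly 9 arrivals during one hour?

With mean μ = 8.7 per hour,
P(N = 9) = e^(−μ) μ^9/9! = e^(−8.7) · 8.7^9/362880 ≈ 0.1311.

0.1311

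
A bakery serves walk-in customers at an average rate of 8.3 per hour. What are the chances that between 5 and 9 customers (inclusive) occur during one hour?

With mean μ = 8.3 per hour,
P(5 ≤ N ≤ 9) = Σ_{j=5}^{9} e^(−8.3) · 8.3^j/j! ≈ 0.5951.

0.5951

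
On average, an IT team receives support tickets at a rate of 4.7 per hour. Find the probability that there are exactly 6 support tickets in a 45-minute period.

0.0785

Over the interval, μ = 4.7 × 0.75 = 3.525 (a 45-minute period = 0.75 hours).
P(N = 6) = e^(−μ) μ^6/6! = e^(−3.525) · 3.525^6/720 ≈ 0.0785.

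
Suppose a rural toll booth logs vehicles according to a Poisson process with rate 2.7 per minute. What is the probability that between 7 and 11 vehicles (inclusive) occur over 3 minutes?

Over the interval, μ = 2.7 × 3 = 8.1 (3 minutes).
P(7 ≤ N ≤ 11) = Σ_{j=7}^{11} e^(−8.1) · 8.1^j/j! ≈ 0.5794.

0.5794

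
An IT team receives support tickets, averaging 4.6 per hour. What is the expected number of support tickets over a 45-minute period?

3.45

E[N] = λt = 4.6 × 0.75 = 3.45 (a 45-minute period = 0.75 hours).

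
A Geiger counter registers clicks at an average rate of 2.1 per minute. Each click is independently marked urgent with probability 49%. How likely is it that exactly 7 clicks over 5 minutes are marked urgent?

0.1104

Thinning: the clicks that are marked urgent themselves form a Poisson process with rate 0.49 × 2.1 = 1.029 per minute.
Over the interval, μ = 1.029 × 5 = 5.145 (5 minutes).
P(N = 7) = e^(−5.145) · 5.145^7/7! ≈ 0.1104.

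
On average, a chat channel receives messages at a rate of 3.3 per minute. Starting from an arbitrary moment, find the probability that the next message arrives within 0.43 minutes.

Inter-arrival times are exponential with rate λ = 3.3 per minute.
P(T ≤ 0.43) = 1 − e^(−λt) = 1 − e^(−3.3 × 0.43) = 1 − e^(−1.419) ≈ 0.7580.

0.7580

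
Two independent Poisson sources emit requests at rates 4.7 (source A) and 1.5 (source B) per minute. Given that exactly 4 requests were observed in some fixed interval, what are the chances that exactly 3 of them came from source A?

Given the total, each event is independently from source A with probability p = λ_A/(λ_A+λ_B) = 4.7/6.2 ≈ 0.7581.
So K ~ Binomial(4, 4.7/6.2): P(K = 3) = C(4,3) · (4.7/6.2)^3 · (1.5/6.2)^1 ≈ 0.4216.

0.4216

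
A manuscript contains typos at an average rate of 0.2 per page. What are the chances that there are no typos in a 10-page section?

0.1353

Over the interval, μ = 0.2 × 10 = 2 (a 10-page section = 10 pages).
P(N = 0) = e^(−μ) μ^0/0! = e^(−2) · 2^0/1 ≈ 0.1353.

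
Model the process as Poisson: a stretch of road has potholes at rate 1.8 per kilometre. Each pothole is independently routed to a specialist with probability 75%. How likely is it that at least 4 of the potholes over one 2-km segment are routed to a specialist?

Thinning: the potholes that are routed to a specialist themselves form a Poisson process with rate 0.75 × 1.8 = 1.35 per kilometre.
Over the interval, μ = 1.35 × 2 = 2.7 (a 2-km segment = 2 kilometres).
P(N ≥ 4) = 1 − P(N ≤ 3) ≈ 0.2859.

0.2859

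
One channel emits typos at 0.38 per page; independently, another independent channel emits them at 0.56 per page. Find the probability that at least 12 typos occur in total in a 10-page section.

Independent Poisson processes superpose: combined rate λ = 0.38 + 0.56 = 0.94 per page.
Over the interval, μ = 0.94 × 10 = 9.4 (a 10-page section = 10 pages).
P(N ≥ 12) = 1 − P(N ≤ 11) ≈ 0.2374.

0.2374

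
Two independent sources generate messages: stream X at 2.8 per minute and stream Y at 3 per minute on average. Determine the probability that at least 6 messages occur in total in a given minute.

0.5217

Independent Poisson processes superpose: combined rate λ = 2.8 + 3 = 5.8 per minute.
So μ = 5.8.
P(N ≥ 6) = 1 − P(N ≤ 5) ≈ 0.5217.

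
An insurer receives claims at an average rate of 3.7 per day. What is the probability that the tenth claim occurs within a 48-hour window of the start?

Over the interval, μ = 3.7 × 2 = 7.4 (a 48-hour window = 2 days).
The tenth arrival falls in the interval iff at least 10 events occur there: P(S_10 ≤ t) = P(N ≥ 10) = 1 − P(N ≤ 9) ≈ 0.2123.

0.2123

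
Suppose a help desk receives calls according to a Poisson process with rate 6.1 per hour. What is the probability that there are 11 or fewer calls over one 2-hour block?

0.4389

Over the interval, μ = 6.1 × 2 = 12.2 (a 2-hour block = 2 hours).
P(N ≤ 11) = Σ_{j=0}^{11} e^(−μ) μ^j/j! ≈ 0.4389.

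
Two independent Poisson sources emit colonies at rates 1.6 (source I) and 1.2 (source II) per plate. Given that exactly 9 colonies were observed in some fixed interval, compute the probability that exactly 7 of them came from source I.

0.1315

Given the total, each event is independently from source I with probability p = λ_I/(λ_I+λ_II) = 1.6/2.8 ≈ 0.5714.
So K ~ Binomial(9, 1.6/2.8): P(K = 7) = C(9,7) · (1.6/2.8)^7 · (1.2/2.8)^2 ≈ 0.1315.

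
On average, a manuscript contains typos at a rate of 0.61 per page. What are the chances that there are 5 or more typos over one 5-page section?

0.1932

Over the interval, μ = 0.61 × 5 = 3.05 (a 5-page section = 5 pages).
P(N ≥ 5) = 1 − P(N ≤ 4) = 1 − Σ_{j=0}^{4} e^(−μ) μ^j/j! ≈ 0.1932.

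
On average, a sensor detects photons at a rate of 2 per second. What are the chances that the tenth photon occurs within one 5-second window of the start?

Over the interval, μ = 2 × 5 = 10 (a 5-second window = 5 seconds).
The tenth arrival falls in the interval iff at least 10 events occur there: P(S_10 ≤ t) = P(N ≥ 10) = 1 − P(N ≤ 9) ≈ 0.5421.

0.5421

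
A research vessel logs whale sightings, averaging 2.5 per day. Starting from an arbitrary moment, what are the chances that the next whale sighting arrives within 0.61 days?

0.7824

Inter-arrival times are exponential with rate λ = 2.5 per day.
P(T ≤ 0.61) = 1 − e^(−λt) = 1 − e^(−2.5 × 0.61) = 1 − e^(−1.525) ≈ 0.7824.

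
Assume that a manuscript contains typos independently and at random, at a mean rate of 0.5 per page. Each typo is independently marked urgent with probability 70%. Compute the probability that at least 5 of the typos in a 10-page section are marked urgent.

0.2746

Thinning: the typos that are marked urgent themselves form a Poisson process with rate 0.7 × 0.5 = 0.35 per page.
Over the interval, μ = 0.35 × 10 = 3.5 (a 10-page section = 10 pages).
P(N ≥ 5) = 1 − P(N ≤ 4) ≈ 0.2746.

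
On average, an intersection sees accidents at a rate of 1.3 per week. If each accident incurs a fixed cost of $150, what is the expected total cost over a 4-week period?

$780

E[N] = 1.3 × 4 = 5.2 (a 4-week period = 4 weeks); E[cost] = 5.2 × $150 = $780.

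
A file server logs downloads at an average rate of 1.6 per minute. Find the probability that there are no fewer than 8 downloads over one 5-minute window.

0.5470

Over the interval, μ = 1.6 × 5 = 8 (a 5-minute window = 5 minutes).
P(N ≥ 8) = 1 − P(N ≤ 7) = 1 − Σ_{j=0}^{7} e^(−μ) μ^j/j! ≈ 0.5470.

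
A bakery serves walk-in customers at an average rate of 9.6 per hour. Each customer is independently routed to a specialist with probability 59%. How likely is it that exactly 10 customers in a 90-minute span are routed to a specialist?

Thinning: the customers that are routed to a specialist themselves form a Poisson process with rate 0.59 × 9.6 = 5.664 per hour.
Over the interval, μ = 5.664 × 1.5 = 8.496 (a 90-minute span = 1.5 hours).
P(N = 10) = e^(−8.496) · 8.496^10/10! ≈ 0.1103.

0.1103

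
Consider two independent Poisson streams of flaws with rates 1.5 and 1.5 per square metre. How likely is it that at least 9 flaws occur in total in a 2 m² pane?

0.1528

Independent Poisson processes superpose: combined rate λ = 1.5 + 1.5 = 3 per square metre.
Over the interval, μ = 3 × 2 = 6 (a 2 m² pane = 2 square metres).
P(N ≥ 9) = 1 − P(N ≤ 8) ≈ 0.1528.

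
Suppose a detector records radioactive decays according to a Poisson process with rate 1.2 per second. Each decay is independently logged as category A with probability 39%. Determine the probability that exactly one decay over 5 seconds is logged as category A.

0.2254

Thinning: the decays that are logged as category A themselves form a Poisson process with rate 0.39 × 1.2 = 0.468 per second.
Over the interval, μ = 0.468 × 5 = 2.34 (5 seconds).
P(N = 1) = e^(−2.34) · 2.34^1/1! ≈ 0.2254.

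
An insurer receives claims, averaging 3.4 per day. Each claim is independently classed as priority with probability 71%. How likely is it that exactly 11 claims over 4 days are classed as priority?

Thinning: the claims that are classed as priority themselves form a Poisson process with rate 0.71 × 3.4 = 2.414 per day.
Over the interval, μ = 2.414 × 4 = 9.656 (4 days).
P(N = 11) = e^(−9.656) · 9.656^11/11! ≈ 0.1092.

0.1092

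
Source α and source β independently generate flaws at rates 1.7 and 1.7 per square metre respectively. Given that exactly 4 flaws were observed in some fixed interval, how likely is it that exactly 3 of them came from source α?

0.2500

Given the total, each event is independently from source α with probability p = λ_α/(λ_α+λ_β) = 1.7/3.4 = 0.5000.
So K ~ Binomial(4, 1.7/3.4): P(K = 3) = C(4,3) · (1.7/3.4)^3 · (1.7/3.4)^1 ≈ 0.2500.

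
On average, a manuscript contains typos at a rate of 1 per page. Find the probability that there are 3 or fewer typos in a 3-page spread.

Over the interval, μ = 1 × 3 = 3 (a 3-page spread = 3 pages).
P(N ≤ 3) = Σ_{j=0}^{3} e^(−μ) μ^j/j! ≈ 0.6472.

0.6472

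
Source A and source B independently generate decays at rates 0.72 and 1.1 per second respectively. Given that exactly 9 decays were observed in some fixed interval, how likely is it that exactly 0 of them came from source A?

0.0108

Given the total, each event is independently from source A with probability p = λ_A/(λ_A+λ_B) = 0.72/1.82 ≈ 0.3956.
So K ~ Binomial(9, 0.72/1.82): P(K = 0) = C(9,0) · (0.72/1.82)^0 · (1.1/1.82)^9 ≈ 0.0108.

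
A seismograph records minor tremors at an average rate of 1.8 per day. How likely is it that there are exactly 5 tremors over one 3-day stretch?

Over the interval, μ = 1.8 × 3 = 5.4 (a 3-day stretch = 3 days).
P(N = 5) = e^(−μ) μ^5/5! = e^(−5.4) · 5.4^5/120 ≈ 0.1728.

0.1728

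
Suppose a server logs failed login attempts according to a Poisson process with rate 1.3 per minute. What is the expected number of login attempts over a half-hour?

39

E[N] = λt = 1.3 × 30 = 39 (a half-hour = 30 minutes).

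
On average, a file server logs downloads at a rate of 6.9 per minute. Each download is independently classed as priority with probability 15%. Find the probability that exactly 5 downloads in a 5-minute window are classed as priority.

0.1749

Thinning: the downloads that are classed as priority themselves form a Poisson process with rate 0.15 × 6.9 = 1.035 per minute.
Over the interval, μ = 1.035 × 5 = 5.175 (a 5-minute window = 5 minutes).
P(N = 5) = e^(−5.175) · 5.175^5/5! ≈ 0.1749.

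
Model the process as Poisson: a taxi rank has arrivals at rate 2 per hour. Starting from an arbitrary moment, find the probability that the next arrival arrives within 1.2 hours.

0.9093

Inter-arrival times are exponential with rate λ = 2 per hour.
P(T ≤ 1.2) = 1 − e^(−λt) = 1 − e^(−2 × 1.2) = 1 − e^(−2.4) ≈ 0.9093.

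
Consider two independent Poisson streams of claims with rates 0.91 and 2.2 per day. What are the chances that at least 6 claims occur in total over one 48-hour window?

0.5890

Independent Poisson processes superpose: combined rate λ = 0.91 + 2.2 = 3.11 per day.
Over the interval, μ = 3.11 × 2 = 6.22 (a 48-hour window = 2 days).
P(N ≥ 6) = 1 − P(N ≤ 5) ≈ 0.5890.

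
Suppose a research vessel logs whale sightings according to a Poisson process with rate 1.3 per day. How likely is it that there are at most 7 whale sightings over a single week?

Over the interval, μ = 1.3 × 7 = 9.1 (a week = 7 days).
P(N ≤ 7) = Σ_{j=0}^{7} e^(−μ) μ^j/j! ≈ 0.3123.

0.3123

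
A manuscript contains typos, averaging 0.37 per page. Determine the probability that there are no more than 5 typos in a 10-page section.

0.8301

Over the interval, μ = 0.37 × 10 = 3.7 (a 10-page section = 10 pages).
P(N ≤ 5) = Σ_{j=0}^{5} e^(−μ) μ^j/j! ≈ 0.8301.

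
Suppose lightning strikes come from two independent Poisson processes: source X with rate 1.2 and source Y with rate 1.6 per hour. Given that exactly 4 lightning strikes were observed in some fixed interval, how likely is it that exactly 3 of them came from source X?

0.1799

Given the total, each event is independently from source X with probability p = λ_X/(λ_X+λ_Y) = 1.2/2.8 ≈ 0.4286.
So K ~ Binomial(4, 1.2/2.8): P(K = 3) = C(4,3) · (1.2/2.8)^3 · (1.6/2.8)^1 ≈ 0.1799.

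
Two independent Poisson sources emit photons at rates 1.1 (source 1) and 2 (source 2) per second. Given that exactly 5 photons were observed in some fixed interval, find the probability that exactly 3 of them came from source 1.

Given the total, each event is independently from source 1 with probability p = λ_1/(λ_1+λ_2) = 1.1/3.1 ≈ 0.3548.
So K ~ Binomial(5, 1.1/3.1): P(K = 3) = C(5,3) · (1.1/3.1)^3 · (2/3.1)^2 ≈ 0.1860.

0.1860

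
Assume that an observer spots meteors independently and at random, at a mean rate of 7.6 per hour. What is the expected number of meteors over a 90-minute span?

E[N] = λt = 7.6 × 1.5 = 11.4 (a 90-minute span = 1.5 hours).

11.4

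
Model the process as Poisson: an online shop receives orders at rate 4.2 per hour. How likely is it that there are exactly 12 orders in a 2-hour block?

Over the interval, μ = 4.2 × 2 = 8.4 (a 2-hour block = 2 hours).
P(N = 12) = e^(−μ) μ^12/12! = e^(−8.4) · 8.4^12/479001600 ≈ 0.0579.

0.0579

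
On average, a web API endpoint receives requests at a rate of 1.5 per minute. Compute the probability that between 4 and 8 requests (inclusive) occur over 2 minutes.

0.3490

Over the interval, μ = 1.5 × 2 = 3 (2 minutes).
P(4 ≤ N ≤ 8) = Σ_{j=4}^{8} e^(−3) · 3^j/j! ≈ 0.3490.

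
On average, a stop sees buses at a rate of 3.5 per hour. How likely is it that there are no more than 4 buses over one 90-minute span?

Over the interval, μ = 3.5 × 1.5 = 5.25 (a 90-minute span = 1.5 hours).
P(N ≤ 4) = Σ_{j=0}^{4} e^(−μ) μ^j/j! ≈ 0.3978.

0.3978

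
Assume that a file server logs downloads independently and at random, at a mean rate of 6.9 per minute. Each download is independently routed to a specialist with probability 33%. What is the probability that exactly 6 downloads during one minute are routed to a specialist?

0.0199

Thinning: the downloads that are routed to a specialist themselves form a Poisson process with rate 0.33 × 6.9 = 2.277 per minute.
So μ = 2.277.
P(N = 6) = e^(−2.277) · 2.277^6/6! ≈ 0.0199.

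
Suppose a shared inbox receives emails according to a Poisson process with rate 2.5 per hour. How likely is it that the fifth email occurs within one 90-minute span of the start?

Over the interval, μ = 2.5 × 1.5 = 3.75 (a 90-minute span = 1.5 hours).
The fifth arrival falls in the interval iff at least 5 events occur there: P(S_5 ≤ t) = P(N ≥ 5) = 1 − P(N ≤ 4) ≈ 0.3225.

0.3225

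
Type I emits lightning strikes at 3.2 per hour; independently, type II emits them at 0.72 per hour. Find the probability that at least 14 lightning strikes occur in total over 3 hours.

0.2934

Independent Poisson processes superpose: combined rate λ = 3.2 + 0.72 = 3.92 per hour.
Over the interval, μ = 3.92 × 3 = 11.76 (3 hours).
P(N ≥ 14) = 1 − P(N ≤ 13) ≈ 0.2934.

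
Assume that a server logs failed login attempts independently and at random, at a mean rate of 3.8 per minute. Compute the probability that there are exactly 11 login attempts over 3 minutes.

Over the interval, μ = 3.8 × 3 = 11.4 (3 minutes).
P(N = 11) = e^(−μ) μ^11/11! = e^(−11.4) · 11.4^11/39916800 ≈ 0.1185.

0.1185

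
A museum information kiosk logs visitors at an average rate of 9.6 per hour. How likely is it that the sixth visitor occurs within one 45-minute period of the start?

0.7241

Over the interval, μ = 9.6 × 0.75 = 7.2 (a 45-minute period = 0.75 hours).
The sixth arrival falls in the interval iff at least 6 events occur there: P(S_6 ≤ t) = P(N ≥ 6) = 1 − P(N ≤ 5) ≈ 0.7241.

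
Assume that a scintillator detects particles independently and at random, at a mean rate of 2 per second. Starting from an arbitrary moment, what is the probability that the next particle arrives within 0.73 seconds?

Inter-arrival times are exponential with rate λ = 2 per second.
P(T ≤ 0.73) = 1 − e^(−λt) = 1 − e^(−2 × 0.73) = 1 − e^(−1.46) ≈ 0.7678.

0.7678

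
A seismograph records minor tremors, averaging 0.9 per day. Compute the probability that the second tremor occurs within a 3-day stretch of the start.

Over the interval, μ = 0.9 × 3 = 2.7 (a 3-day stretch = 3 days).
The second arrival falls in the interval iff at least 2 events occur there: P(S_2 ≤ t) = P(N ≥ 2) = 1 − P(N ≤ 1) ≈ 0.7513.

0.7513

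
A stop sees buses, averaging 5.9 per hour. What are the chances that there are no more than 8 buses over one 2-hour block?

Over the interval, μ = 5.9 × 2 = 11.8 (a 2-hour block = 2 hours).
P(N ≤ 8) = Σ_{j=0}^{8} e^(−μ) μ^j/j! ≈ 0.1686.

0.1686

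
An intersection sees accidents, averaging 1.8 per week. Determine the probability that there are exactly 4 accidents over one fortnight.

0.1912

Over the interval, μ = 1.8 × 2 = 3.6 (a fortnight = 2 weeks).
P(N = 4) = e^(−μ) μ^4/4! = e^(−3.6) · 3.6^4/24 ≈ 0.1912.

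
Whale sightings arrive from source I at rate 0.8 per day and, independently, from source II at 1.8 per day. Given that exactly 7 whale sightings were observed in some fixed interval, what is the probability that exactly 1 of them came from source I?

Given the total, each event is independently from source I with probability p = λ_I/(λ_I+λ_II) = 0.8/2.6 ≈ 0.3077.
So K ~ Binomial(7, 0.8/2.6): P(K = 1) = C(7,1) · (0.8/2.6)^1 · (1.8/2.6)^6 ≈ 0.2371.

0.2371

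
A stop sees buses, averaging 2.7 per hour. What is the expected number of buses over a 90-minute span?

E[N] = λt = 2.7 × 1.5 = 4.05 (a 90-minute span = 1.5 hours).

4.05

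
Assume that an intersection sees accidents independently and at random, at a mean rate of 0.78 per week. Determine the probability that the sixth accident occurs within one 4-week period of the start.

0.0965

Over the interval, μ = 0.78 × 4 = 3.12 (a 4-week period = 4 weeks).
The sixth arrival falls in the interval iff at least 6 events occur there: P(S_6 ≤ t) = P(N ≥ 6) = 1 − P(N ≤ 5) ≈ 0.0965.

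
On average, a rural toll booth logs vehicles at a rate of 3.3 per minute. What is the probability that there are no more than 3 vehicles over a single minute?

0.5803

With mean μ = 3.3 per minute,
P(N ≤ 3) = Σ_{j=0}^{3} e^(−μ) μ^j/j! ≈ 0.5803.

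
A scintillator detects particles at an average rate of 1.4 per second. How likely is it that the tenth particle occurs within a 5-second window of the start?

0.1695

Over the interval, μ = 1.4 × 5 = 7 (a 5-second window = 5 seconds).
The tenth arrival falls in the interval iff at least 10 events occur there: P(S_10 ≤ t) = P(N ≥ 10) = 1 − P(N ≤ 9) ≈ 0.1695.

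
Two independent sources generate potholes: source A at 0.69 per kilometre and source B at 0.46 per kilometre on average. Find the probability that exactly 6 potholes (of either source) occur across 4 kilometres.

Independent Poisson processes superpose: combined rate λ = 0.69 + 0.46 = 1.15 per kilometre.
Over the interval, μ = 1.15 × 4 = 4.6 (4 kilometres).
P(N = 6) = e^(−4.6) · 4.6^6/6! ≈ 0.1323.

0.1323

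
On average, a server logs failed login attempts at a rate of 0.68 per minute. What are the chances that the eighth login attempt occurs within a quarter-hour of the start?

0.7973

Over the interval, μ = 0.68 × 15 = 10.2 (a quarter-hour = 15 minutes).
The eighth arrival falls in the interval iff at least 8 events occur there: P(S_8 ≤ t) = P(N ≥ 8) = 1 − P(N ≤ 7) ≈ 0.7973.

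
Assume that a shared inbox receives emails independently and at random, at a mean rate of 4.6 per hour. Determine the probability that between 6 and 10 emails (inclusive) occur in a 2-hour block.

0.5780

Over the interval, μ = 4.6 × 2 = 9.2 (a 2-hour block = 2 hours).
P(6 ≤ N ≤ 10) = Σ_{j=6}^{10} e^(−9.2) · 9.2^j/j! ≈ 0.5780.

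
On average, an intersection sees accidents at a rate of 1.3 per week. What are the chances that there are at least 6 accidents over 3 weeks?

Over the interval, μ = 1.3 × 3 = 3.9 (3 weeks).
P(N ≥ 6) = 1 − P(N ≤ 5) = 1 − Σ_{j=0}^{5} e^(−μ) μ^j/j! ≈ 0.1994.

0.1994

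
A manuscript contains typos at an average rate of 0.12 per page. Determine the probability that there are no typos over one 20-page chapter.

Over the interval, μ = 0.12 × 20 = 2.4 (a 20-page chapter = 20 pages).
P(N = 0) = e^(−μ) μ^0/0! = e^(−2.4) · 2.4^0/1 ≈ 0.0907.

0.0907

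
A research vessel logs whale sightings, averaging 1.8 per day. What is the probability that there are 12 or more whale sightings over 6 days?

0.3969

Over the interval, μ = 1.8 × 6 = 10.8 (6 days).
P(N ≥ 12) = 1 − P(N ≤ 11) = 1 − Σ_{j=0}^{11} e^(−μ) μ^j/j! ≈ 0.3969.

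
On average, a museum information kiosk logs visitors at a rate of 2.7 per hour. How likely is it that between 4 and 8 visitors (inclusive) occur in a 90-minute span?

Over the interval, μ = 2.7 × 1.5 = 4.05 (a 90-minute span = 1.5 hours).
P(4 ≤ N ≤ 8) = Σ_{j=4}^{8} e^(−4.05) · 4.05^j/j! ≈ 0.5533.

0.5533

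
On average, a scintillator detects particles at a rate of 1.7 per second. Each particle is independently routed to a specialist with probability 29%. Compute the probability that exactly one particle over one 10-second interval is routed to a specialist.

0.0356

Thinning: the particles that are routed to a specialist themselves form a Poisson process with rate 0.29 × 1.7 = 0.493 per second.
Over the interval, μ = 0.493 × 10 = 4.93 (a 10-second interval = 10 seconds).
P(N = 1) = e^(−4.93) · 4.93^1/1! ≈ 0.0356.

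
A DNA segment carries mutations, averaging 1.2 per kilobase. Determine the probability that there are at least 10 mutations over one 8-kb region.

0.4911

Over the interval, μ = 1.2 × 8 = 9.6 (an 8-kb region = 8 kilobases).
P(N ≥ 10) = 1 − P(N ≤ 9) = 1 − Σ_{j=0}^{9} e^(−μ) μ^j/j! ≈ 0.4911.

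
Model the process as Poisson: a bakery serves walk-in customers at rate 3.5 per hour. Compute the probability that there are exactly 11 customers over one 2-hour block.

Over the interval, μ = 3.5 × 2 = 7 (a 2-hour block = 2 hours).
P(N = 11) = e^(−μ) μ^11/11! = e^(−7) · 7^11/39916800 ≈ 0.0452.

0.0452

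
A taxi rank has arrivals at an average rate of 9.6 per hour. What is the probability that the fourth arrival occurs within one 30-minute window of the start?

Over the interval, μ = 9.6 × 0.5 = 4.8 (a 30-minute window = 0.5 hours).
The fourth arrival falls in the interval iff at least 4 events occur there: P(S_4 ≤ t) = P(N ≥ 4) = 1 − P(N ≤ 3) ≈ 0.7058.

0.7058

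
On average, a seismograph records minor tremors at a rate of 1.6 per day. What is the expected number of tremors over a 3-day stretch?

4.8

E[N] = λt = 1.6 × 3 = 4.8 (a 3-day stretch = 3 days).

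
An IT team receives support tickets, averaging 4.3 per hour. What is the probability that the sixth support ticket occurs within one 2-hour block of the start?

0.8578

Over the interval, μ = 4.3 × 2 = 8.6 (a 2-hour block = 2 hours).
The sixth arrival falls in the interval iff at least 6 events occur there: P(S_6 ≤ t) = P(N ≥ 6) = 1 − P(N ≤ 5) ≈ 0.8578.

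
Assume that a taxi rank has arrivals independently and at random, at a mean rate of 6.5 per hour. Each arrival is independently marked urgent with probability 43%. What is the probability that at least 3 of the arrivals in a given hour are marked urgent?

0.5294

Thinning: the arrivals that are marked urgent themselves form a Poisson process with rate 0.43 × 6.5 = 2.795 per hour.
So μ = 2.795.
P(N ≥ 3) = 1 − P(N ≤ 2) ≈ 0.5294.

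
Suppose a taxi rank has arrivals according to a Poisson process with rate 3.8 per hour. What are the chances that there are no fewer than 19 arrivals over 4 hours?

0.1949

Over the interval, μ = 3.8 × 4 = 15.2 (4 hours).
P(N ≥ 19) = 1 − P(N ≤ 18) = 1 − Σ_{j=0}^{18} e^(−μ) μ^j/j! ≈ 0.1949.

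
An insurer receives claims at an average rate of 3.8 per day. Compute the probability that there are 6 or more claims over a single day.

With mean μ = 3.8 per day,
P(N ≥ 6) = 1 − P(N ≤ 5) = 1 − Σ_{j=0}^{5} e^(−μ) μ^j/j! ≈ 0.1844.

0.1844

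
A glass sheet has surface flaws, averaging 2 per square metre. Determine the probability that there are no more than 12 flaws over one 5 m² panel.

Over the interval, μ = 2 × 5 = 10 (a 5 m² panel = 5 square metres).
P(N ≤ 12) = Σ_{j=0}^{12} e^(−μ) μ^j/j! ≈ 0.7916.

0.7916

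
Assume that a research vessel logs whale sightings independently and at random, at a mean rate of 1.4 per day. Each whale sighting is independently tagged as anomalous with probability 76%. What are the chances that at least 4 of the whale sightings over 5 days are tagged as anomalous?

0.7771

Thinning: the whale sightings that are tagged as anomalous themselves form a Poisson process with rate 0.76 × 1.4 = 1.064 per day.
Over the interval, μ = 1.064 × 5 = 5.32 (5 days).
P(N ≥ 4) = 1 − P(N ≤ 3) ≈ 0.7771.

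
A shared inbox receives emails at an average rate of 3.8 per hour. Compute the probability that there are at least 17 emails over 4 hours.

Over the interval, μ = 3.8 × 4 = 15.2 (4 hours).
P(N ≥ 17) = 1 − P(N ≤ 16) = 1 − Σ_{j=0}^{16} e^(−μ) μ^j/j! ≈ 0.3552.

0.3552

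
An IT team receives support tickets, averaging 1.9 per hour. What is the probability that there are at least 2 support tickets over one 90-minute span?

0.7773

Over the interval, μ = 1.9 × 1.5 = 2.85 (a 90-minute span = 1.5 hours).
P(N ≥ 2) = 1 − P(N ≤ 1) = 1 − Σ_{j=0}^{1} e^(−μ) μ^j/j! ≈ 0.7773.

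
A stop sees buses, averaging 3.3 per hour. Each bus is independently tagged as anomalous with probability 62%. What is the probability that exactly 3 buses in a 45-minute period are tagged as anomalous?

0.1298

Thinning: the buses that are tagged as anomalous themselves form a Poisson process with rate 0.62 × 3.3 = 2.046 per hour.
Over the interval, μ = 2.046 × 0.75 = 1.5345 (a 45-minute period = 0.75 hours).
P(N = 3) = e^(−1.5345) · 1.5345^3/3! ≈ 0.1298.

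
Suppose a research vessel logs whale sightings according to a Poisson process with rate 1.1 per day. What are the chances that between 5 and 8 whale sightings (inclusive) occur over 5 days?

0.5368

Over the interval, μ = 1.1 × 5 = 5.5 (5 days).
P(5 ≤ N ≤ 8) = Σ_{j=5}^{8} e^(−5.5) · 5.5^j/j! ≈ 0.5368.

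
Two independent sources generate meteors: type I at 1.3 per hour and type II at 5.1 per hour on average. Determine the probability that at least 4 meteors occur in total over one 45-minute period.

Independent Poisson processes superpose: combined rate λ = 1.3 + 5.1 = 6.4 per hour.
Over the interval, μ = 6.4 × 0.75 = 4.8 (a 45-minute period = 0.75 hours).
P(N ≥ 4) = 1 − P(N ≤ 3) ≈ 0.7058.

0.7058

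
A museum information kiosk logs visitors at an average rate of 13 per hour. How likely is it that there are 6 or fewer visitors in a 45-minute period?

Over the interval, μ = 13 × 0.75 = 9.75 (a 45-minute period = 0.75 hours).
P(N ≤ 6) = Σ_{j=0}^{6} e^(−μ) μ^j/j! ≈ 0.1467.

0.1467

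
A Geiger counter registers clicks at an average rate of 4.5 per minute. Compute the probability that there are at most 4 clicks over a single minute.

0.5321

With mean μ = 4.5 per minute,
P(N ≤ 4) = Σ_{j=0}^{4} e^(−μ) μ^j/j! ≈ 0.5321.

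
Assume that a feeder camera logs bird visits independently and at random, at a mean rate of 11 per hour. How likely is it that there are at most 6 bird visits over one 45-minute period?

Over the interval, μ = 11 × 0.75 = 8.25 (a 45-minute period = 0.75 hours).
P(N ≤ 6) = Σ_{j=0}^{6} e^(−μ) μ^j/j! ≈ 0.2838.

0.2838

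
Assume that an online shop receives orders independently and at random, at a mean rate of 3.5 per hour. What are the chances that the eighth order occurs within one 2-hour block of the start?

Over the interval, μ = 3.5 × 2 = 7 (a 2-hour block = 2 hours).
The eighth arrival falls in the interval iff at least 8 events occur there: P(S_8 ≤ t) = P(N ≥ 8) = 1 − P(N ≤ 7) ≈ 0.4013.

0.4013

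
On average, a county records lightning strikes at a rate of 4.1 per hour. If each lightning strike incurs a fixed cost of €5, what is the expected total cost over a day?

€492

E[N] = 4.1 × 24 = 98.4 (a day = 24 hours); E[cost] = 98.4 × €5 = €492.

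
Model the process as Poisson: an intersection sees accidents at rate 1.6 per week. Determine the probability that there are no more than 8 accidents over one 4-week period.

Over the interval, μ = 1.6 × 4 = 6.4 (a 4-week period = 4 weeks).
P(N ≤ 8) = Σ_{j=0}^{8} e^(−μ) μ^j/j! ≈ 0.8033.

0.8033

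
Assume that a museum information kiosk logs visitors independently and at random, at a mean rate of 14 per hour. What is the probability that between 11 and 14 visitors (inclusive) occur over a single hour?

0.3948

With mean μ = 14 per hour,
P(11 ≤ N ≤ 14) = Σ_{j=11}^{14} e^(−14) · 14^j/j! ≈ 0.3948.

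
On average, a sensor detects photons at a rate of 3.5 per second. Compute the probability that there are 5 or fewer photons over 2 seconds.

Over the interval, μ = 3.5 × 2 = 7 (2 seconds).
P(N ≤ 5) = Σ_{j=0}^{5} e^(−μ) μ^j/j! ≈ 0.3007.

0.3007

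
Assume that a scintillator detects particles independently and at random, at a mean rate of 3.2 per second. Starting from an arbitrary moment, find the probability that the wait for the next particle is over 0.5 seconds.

The wait for the next event is exponential with rate λ = 3.2 per second.
P(T > 0.5) = e^(−λt) = e^(−3.2 × 0.5) = e^(−1.6) ≈ 0.2019.

0.2019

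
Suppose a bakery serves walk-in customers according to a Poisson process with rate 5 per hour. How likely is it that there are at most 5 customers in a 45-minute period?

Over the interval, μ = 5 × 0.75 = 3.75 (a 45-minute period = 0.75 hours).
P(N ≤ 5) = Σ_{j=0}^{5} e^(−μ) μ^j/j! ≈ 0.8229.

0.8229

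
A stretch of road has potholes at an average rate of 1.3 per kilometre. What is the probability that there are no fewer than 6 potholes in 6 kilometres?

Over the interval, μ = 1.3 × 6 = 7.8 (6 kilometres).
P(N ≥ 6) = 1 − P(N ≤ 5) = 1 − Σ_{j=0}^{5} e^(−μ) μ^j/j! ≈ 0.7897.

0.7897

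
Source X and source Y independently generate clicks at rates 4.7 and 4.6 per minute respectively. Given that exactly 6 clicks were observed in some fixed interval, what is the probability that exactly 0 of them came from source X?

0.0146

Given the total, each event is independently from source X with probability p = λ_X/(λ_X+λ_Y) = 4.7/9.3 ≈ 0.5054.
So K ~ Binomial(6, 4.7/9.3): P(K = 0) = C(6,0) · (4.7/9.3)^0 · (4.6/9.3)^6 ≈ 0.0146.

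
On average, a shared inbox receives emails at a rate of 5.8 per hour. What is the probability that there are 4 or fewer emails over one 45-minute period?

Over the interval, μ = 5.8 × 0.75 = 4.35 (a 45-minute period = 0.75 hours).
P(N ≤ 4) = Σ_{j=0}^{4} e^(−μ) μ^j/j! ≈ 0.5608.

0.5608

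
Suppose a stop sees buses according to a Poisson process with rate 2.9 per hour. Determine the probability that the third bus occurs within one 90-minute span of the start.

0.8088

Over the interval, μ = 2.9 × 1.5 = 4.35 (a 90-minute span = 1.5 hours).
The third arrival falls in the interval iff at least 3 events occur there: P(S_3 ≤ t) = P(N ≥ 3) = 1 − P(N ≤ 2) ≈ 0.8088.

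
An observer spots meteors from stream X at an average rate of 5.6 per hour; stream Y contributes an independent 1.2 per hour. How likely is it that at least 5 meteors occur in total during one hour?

Independent Poisson processes superpose: combined rate λ = 5.6 + 1.2 = 6.8 per hour.
So μ = 6.8.
P(N ≥ 5) = 1 − P(N ≤ 4) ≈ 0.8080.

0.8080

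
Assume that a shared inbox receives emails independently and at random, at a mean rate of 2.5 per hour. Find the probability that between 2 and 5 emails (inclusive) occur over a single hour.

With mean μ = 2.5 per hour,
P(2 ≤ N ≤ 5) = Σ_{j=2}^{5} e^(−2.5) · 2.5^j/j! ≈ 0.6707.

0.6707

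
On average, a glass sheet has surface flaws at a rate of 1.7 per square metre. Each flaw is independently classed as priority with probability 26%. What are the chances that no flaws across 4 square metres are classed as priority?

0.1707

Thinning: the flaws that are classed as priority themselves form a Poisson process with rate 0.26 × 1.7 = 0.442 per square metre.
Over the interval, μ = 0.442 × 4 = 1.768 (4 square metres).
P(N = 0) = e^(−1.768) · 1.768^0/0! ≈ 0.1707.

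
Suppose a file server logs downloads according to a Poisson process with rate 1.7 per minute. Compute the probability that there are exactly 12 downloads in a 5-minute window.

0.0604

Over the interval, μ = 1.7 × 5 = 8.5 (a 5-minute window = 5 minutes).
P(N = 12) = e^(−μ) μ^12/12! = e^(−8.5) · 8.5^12/479001600 ≈ 0.0604.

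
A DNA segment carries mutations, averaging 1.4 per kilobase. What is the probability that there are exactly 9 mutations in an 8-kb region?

Over the interval, μ = 1.4 × 8 = 11.2 (an 8-kb region = 8 kilobases).
P(N = 9) = e^(−μ) μ^9/9! = e^(−11.2) · 11.2^9/362880 ≈ 0.1045.

0.1045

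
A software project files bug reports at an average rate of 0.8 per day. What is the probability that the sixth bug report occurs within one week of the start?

0.4881

Over the interval, μ = 0.8 × 7 = 5.6 (a week = 7 days).
The sixth arrival falls in the interval iff at least 6 events occur there: P(S_6 ≤ t) = P(N ≥ 6) = 1 − P(N ≤ 5) ≈ 0.4881.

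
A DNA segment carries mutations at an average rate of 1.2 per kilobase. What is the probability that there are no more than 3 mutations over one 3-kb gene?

0.5152

Over the interval, μ = 1.2 × 3 = 3.6 (a 3-kb gene = 3 kilobases).
P(N ≤ 3) = Σ_{j=0}^{3} e^(−μ) μ^j/j! ≈ 0.5152.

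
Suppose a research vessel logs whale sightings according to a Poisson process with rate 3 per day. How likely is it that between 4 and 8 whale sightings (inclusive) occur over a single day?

With mean μ = 3 per day,
P(4 ≤ N ≤ 8) = Σ_{j=4}^{8} e^(−3) · 3^j/j! ≈ 0.3490.

0.3490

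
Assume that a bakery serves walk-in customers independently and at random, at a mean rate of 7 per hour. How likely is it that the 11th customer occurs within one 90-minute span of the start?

0.4793

Over the interval, μ = 7 × 1.5 = 10.5 (a 90-minute span = 1.5 hours).
The 11th arrival falls in the interval iff at least 11 events occur there: P(S_11 ≤ t) = P(N ≥ 11) = 1 − P(N ≤ 10) ≈ 0.4793.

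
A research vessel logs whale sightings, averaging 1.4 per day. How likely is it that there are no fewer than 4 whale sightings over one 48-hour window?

0.3081

Over the interval, μ = 1.4 × 2 = 2.8 (a 48-hour window = 2 days).
P(N ≥ 4) = 1 − P(N ≤ 3) = 1 − Σ_{j=0}^{3} e^(−μ) μ^j/j! ≈ 0.3081.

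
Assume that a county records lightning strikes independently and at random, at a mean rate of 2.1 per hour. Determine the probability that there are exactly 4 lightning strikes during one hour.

0.0992

With mean μ = 2.1 per hour,
P(N = 4) = e^(−μ) μ^4/4! = e^(−2.1) · 2.1^4/24 ≈ 0.0992.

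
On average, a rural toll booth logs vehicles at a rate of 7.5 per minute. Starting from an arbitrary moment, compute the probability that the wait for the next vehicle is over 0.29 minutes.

The wait for the next event is exponential with rate λ = 7.5 per minute.
P(T > 0.29) = e^(−λt) = e^(−7.5 × 0.29) = e^(−2.175) ≈ 0.1136.

0.1136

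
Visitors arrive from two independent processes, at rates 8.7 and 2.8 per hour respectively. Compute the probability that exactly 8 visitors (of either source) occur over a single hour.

0.0769

Independent Poisson processes superpose: combined rate λ = 8.7 + 2.8 = 11.5 per hour.
So μ = 11.5.
P(N = 8) = e^(−11.5) · 11.5^8/8! ≈ 0.0769.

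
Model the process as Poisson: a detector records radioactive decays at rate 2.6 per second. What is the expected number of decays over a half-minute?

E[N] = λt = 2.6 × 30 = 78 (a half-minute = 30 seconds).

78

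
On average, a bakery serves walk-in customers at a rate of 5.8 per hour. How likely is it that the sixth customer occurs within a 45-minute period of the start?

Over the interval, μ = 5.8 × 0.75 = 4.35 (a 45-minute period = 0.75 hours).
The sixth arrival falls in the interval iff at least 6 events occur there: P(S_6 ≤ t) = P(N ≥ 6) = 1 − P(N ≤ 5) ≈ 0.2717.

0.2717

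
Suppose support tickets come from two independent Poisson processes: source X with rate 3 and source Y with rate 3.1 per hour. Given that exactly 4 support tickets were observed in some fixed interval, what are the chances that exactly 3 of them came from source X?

Given the total, each event is independently from source X with probability p = λ_X/(λ_X+λ_Y) = 3/6.1 ≈ 0.4918.
So K ~ Binomial(4, 3/6.1): P(K = 3) = C(4,3) · (3/6.1)^3 · (3.1/6.1)^1 ≈ 0.2418.

0.2418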